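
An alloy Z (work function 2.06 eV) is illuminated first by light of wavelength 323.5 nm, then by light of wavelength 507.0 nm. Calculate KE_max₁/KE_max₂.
4.5988

Using Einstein's equation: KE_max = hc/λ - φ

For λ₁ = 323.5 nm:
E₁ = hc/λ₁ = 3.8326 eV
KE₁ = E₁ - φ = 3.8326 - 2.06 = 1.7726 eV

For λ₂ = 507.0 nm:
E₂ = hc/λ₂ = 2.4454 eV
KE₂ = E₂ - φ = 2.4454 - 2.06 = 0.3854 eV

Ratio: KE₁/KE₂ = 1.7726/0.3854 = 4.5988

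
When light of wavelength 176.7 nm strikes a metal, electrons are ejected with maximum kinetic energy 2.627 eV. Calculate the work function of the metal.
4.39 eV

From Einstein's photoelectric equation: KE_max = hf - φ = hc/λ - φ

Rearranging for φ:
φ = hc/λ - KE_max

Calculate photon energy:
E_photon = hc/λ = 7.0166 eV

Therefore:
φ = 7.0166 - 2.627 = 4.39 eV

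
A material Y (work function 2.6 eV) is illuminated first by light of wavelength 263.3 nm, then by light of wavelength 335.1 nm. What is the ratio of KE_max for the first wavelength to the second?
1.9173

Using Einstein's equation: KE_max = hc/λ - φ

For λ₁ = 263.3 nm:
E₁ = hc/λ₁ = 4.7089 eV
KE₁ = E₁ - φ = 4.7089 - 2.6 = 2.1089 eV

For λ₂ = 335.1 nm:
E₂ = hc/λ₂ = 3.6999 eV
KE₂ = E₂ - φ = 3.6999 - 2.6 = 1.0999 eV

Ratio: KE₁/KE₂ = 2.1089/1.0999 = 1.9173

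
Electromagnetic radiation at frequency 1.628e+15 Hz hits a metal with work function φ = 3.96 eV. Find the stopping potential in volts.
2.7729 V

The stopping potential V_s satisfies: eV_s = KE_max

First, find KE_max using Einstein's equation:
E_photon = hf = (6.626×10⁻³⁴ J·s)(1.628e+15 Hz) = 6.7329 eV
KE_max = E_photon - φ = 6.7329 - 3.96 = 2.7729 eV

Since eV_s = KE_max:
V_s = KE_max/e = 2.7729 V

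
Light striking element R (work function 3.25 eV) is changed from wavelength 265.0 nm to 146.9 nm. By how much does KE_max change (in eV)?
3.7614 eV

Using Einstein's equation: KE_max = hc/λ - φ

For λ₁ = 265.0 nm:
KE₁ = hc/λ₁ - φ = 4.6786 - 3.25 = 1.4286 eV

For λ₂ = 146.9 nm:
KE₂ = hc/λ₂ - φ = 8.4400 - 3.25 = 5.1900 eV

Change in KE:
ΔKE = KE₂ - KE₁ = 5.1900 - 1.4286 = 3.7614 eV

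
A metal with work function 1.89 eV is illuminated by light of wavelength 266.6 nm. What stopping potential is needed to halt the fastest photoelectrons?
2.7606 V

The stopping potential V_s satisfies: eV_s = KE_max

First, find KE_max using Einstein's equation:
E_photon = hc/λ = 4.6506 eV
KE_max = E_photon - φ = 4.6506 - 1.89 = 2.7606 eV

Since eV_s = KE_max:
V_s = KE_max/e = 2.7606 V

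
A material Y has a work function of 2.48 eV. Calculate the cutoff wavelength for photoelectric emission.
499.94 nm

The threshold wavelength is when the photon energy equals the work function:
hc/λ₀ = φ

Solving for λ₀:
λ₀ = hc/φ = (6.626×10⁻³⁴ J·s)(3×10⁸ m/s) / (2.48 eV × 1.602×10⁻¹⁹ J/eV)
λ₀ = 499.94 nm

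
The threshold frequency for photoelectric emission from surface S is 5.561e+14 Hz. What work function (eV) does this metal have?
2.30 eV

At the threshold frequency, photon energy equals work function:
φ = hf₀

Calculating:
φ = (6.626×10⁻³⁴ J·s)(5.561e+14 Hz)
φ = 2.30 eV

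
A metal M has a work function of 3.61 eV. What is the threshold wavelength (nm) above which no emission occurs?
343.45 nm

The threshold wavelength is when the photon energy equals the work function:
hc/λ₀ = φ

Solving for λ₀:
λ₀ = hc/φ = (6.626×10⁻³⁴ J·s)(3×10⁸ m/s) / (3.61 eV × 1.602×10⁻¹⁹ J/eV)
λ₀ = 343.45 nm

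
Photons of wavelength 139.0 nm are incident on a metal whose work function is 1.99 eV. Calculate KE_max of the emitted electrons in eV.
6.9297 eV

Using Einstein's photoelectric equation: KE_max = hf - φ = hc/λ - φ

First, calculate the photon energy:
E_photon = hc/λ = (6.626×10⁻³⁴ J·s)(3×10⁸ m/s) / (139.0×10⁻⁹ m)
E_photon = 8.9197 eV

Then, the maximum kinetic energy:
KE_max = E_photon - φ = 8.9197 eV - 1.99 eV = 6.9297 eV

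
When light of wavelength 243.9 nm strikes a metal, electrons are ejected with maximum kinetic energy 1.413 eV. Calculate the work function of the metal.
3.67 eV

From Einstein's photoelectric equation: KE_max = hf - φ = hc/λ - φ

Rearranging for φ:
φ = hc/λ - KE_max

Calculate photon energy:
E_photon = hc/λ = 5.0834 eV

Therefore:
φ = 5.0834 - 1.413 = 3.67 eV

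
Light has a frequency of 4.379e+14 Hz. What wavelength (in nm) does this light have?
684.61 nm

Using the wave equation: c = fλ

Solving for wavelength:
λ = c/f = (3×10⁸ m/s) / (4.379e+14 Hz)
λ = 684.61 nm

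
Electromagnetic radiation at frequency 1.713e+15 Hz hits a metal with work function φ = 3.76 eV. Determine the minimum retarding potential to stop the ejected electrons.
3.3244 V

The stopping potential V_s satisfies: eV_s = KE_max

First, find KE_max using Einstein's equation:
E_photon = hf = (6.626×10⁻³⁴ J·s)(1.713e+15 Hz) = 7.0844 eV
KE_max = E_photon - φ = 7.0844 - 3.76 = 3.3244 eV

Since eV_s = KE_max:
V_s = KE_max/e = 3.3244 V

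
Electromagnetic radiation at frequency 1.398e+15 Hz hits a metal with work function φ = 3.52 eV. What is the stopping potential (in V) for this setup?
2.2617 V

The stopping potential V_s satisfies: eV_s = KE_max

First, find KE_max using Einstein's equation:
E_photon = hf = (6.626×10⁻³⁴ J·s)(1.398e+15 Hz) = 5.7817 eV
KE_max = E_photon - φ = 5.7817 - 3.52 = 2.2617 eV

Since eV_s = KE_max:
V_s = KE_max/e = 2.2617 V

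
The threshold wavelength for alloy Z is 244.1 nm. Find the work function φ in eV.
5.08 eV

At the threshold wavelength, photon energy equals work function:
φ = hc/λ₀

Calculating:
φ = (6.626×10⁻³⁴ J·s)(3×10⁸ m/s) / (244.1×10⁻⁹ m)
φ = 5.08 eV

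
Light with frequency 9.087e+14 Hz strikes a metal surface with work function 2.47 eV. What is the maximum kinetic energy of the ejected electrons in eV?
1.2881 eV

Using Einstein's photoelectric equation: KE_max = hf - φ

First, calculate the photon energy:
E_photon = hf = (6.626×10⁻³⁴ J·s)(9.087e+14 Hz)
E_photon = 3.7581 eV

Then, the maximum kinetic energy:
KE_max = E_photon - φ = 3.7581 eV - 2.47 eV = 1.2881 eV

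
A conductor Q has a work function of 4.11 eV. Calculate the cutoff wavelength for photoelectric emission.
301.66 nm

The threshold wavelength is when the photon energy equals the work function:
hc/λ₀ = φ

Solving for λ₀:
λ₀ = hc/φ = (6.626×10⁻³⁴ J·s)(3×10⁸ m/s) / (4.11 eV × 1.602×10⁻¹⁹ J/eV)
λ₀ = 301.66 nm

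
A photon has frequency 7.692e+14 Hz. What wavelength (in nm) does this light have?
389.75 nm

Using the wave equation: c = fλ

Solving for wavelength:
λ = c/f = (3×10⁸ m/s) / (7.692e+14 Hz)
λ = 389.75 nm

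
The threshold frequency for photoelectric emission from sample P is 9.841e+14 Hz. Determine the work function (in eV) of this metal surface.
4.07 eV

At the threshold frequency, photon energy equals work function:
φ = hf₀

Calculating:
φ = (6.626×10⁻³⁴ J·s)(9.841e+14 Hz)
φ = 4.07 eV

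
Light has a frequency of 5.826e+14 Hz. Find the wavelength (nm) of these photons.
514.58 nm

Using the wave equation: c = fλ

Solving for wavelength:
λ = c/f = (3×10⁸ m/s) / (5.826e+14 Hz)
λ = 514.58 nm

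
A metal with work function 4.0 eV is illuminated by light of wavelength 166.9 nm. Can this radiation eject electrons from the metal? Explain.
Yes

For photoemission, the photon energy must exceed the work function.

Photon energy: E = hc/λ = 7.4287 eV
Work function: φ = 4.0 eV

Since E_photon (7.4287 eV) > φ (4.0 eV), photoemission WILL occur.
The threshold wavelength is λ₀ = hc/φ = 310.0 nm.
Since 166.9 nm < 310.0 nm, the light has sufficient energy.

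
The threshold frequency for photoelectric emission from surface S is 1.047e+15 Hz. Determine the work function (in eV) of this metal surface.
4.33 eV

At the threshold frequency, photon energy equals work function:
φ = hf₀

Calculating:
φ = (6.626×10⁻³⁴ J·s)(1.047e+15 Hz)
φ = 4.33 eV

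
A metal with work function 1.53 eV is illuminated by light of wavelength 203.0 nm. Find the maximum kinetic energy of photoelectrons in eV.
4.5776 eV

Using Einstein's photoelectric equation: KE_max = hf - φ = hc/λ - φ

First, calculate the photon energy:
E_photon = hc/λ = (6.626×10⁻³⁴ J·s)(3×10⁸ m/s) / (203.0×10⁻⁹ m)
E_photon = 6.1076 eV

Then, the maximum kinetic energy:
KE_max = E_photon - φ = 6.1076 eV - 1.53 eV = 4.5776 eV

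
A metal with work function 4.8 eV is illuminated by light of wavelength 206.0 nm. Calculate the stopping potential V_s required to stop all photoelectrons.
1.2187 V

The stopping potential V_s satisfies: eV_s = KE_max

First, find KE_max using Einstein's equation:
E_photon = hc/λ = 6.0187 eV
KE_max = E_photon - φ = 6.0187 - 4.8 = 1.2187 eV

Since eV_s = KE_max:
V_s = KE_max/e = 1.2187 V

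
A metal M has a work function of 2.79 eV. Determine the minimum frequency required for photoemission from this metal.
6.7462e+14 Hz

The threshold frequency is when the photon energy equals the work function:
hf₀ = φ

Solving for f₀:
f₀ = φ/h = (2.79 eV × 1.602×10⁻¹⁹ J/eV) / (6.626×10⁻³⁴ J·s)
f₀ = 6.7462e+14 Hz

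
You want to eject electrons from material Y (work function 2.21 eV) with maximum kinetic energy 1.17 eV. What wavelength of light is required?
366.82 nm

From Einstein's equation: KE_max = hc/λ - φ

Rearranging for λ:
hc/λ = KE_max + φ
λ = hc/(KE_max + φ)

Required photon energy:
E_photon = KE_max + φ = 1.17 + 2.21 = 3.38 eV

Required wavelength:
λ = hc/E_photon = (6.626×10⁻³⁴)(3×10⁸) / (3.38 × 1.602×10⁻¹⁹)
λ = 366.82 nm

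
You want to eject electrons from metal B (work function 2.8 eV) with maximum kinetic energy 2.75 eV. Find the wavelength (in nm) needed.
223.39 nm

From Einstein's equation: KE_max = hc/λ - φ

Rearranging for λ:
hc/λ = KE_max + φ
λ = hc/(KE_max + φ)

Required photon energy:
E_photon = KE_max + φ = 2.75 + 2.8 = 5.55 eV

Required wavelength:
λ = hc/E_photon = (6.626×10⁻³⁴)(3×10⁸) / (5.55 × 1.602×10⁻¹⁹)
λ = 223.39 nm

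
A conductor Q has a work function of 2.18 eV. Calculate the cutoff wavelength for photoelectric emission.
568.73 nm

The threshold wavelength is when the photon energy equals the work function:
hc/λ₀ = φ

Solving for λ₀:
λ₀ = hc/φ = (6.626×10⁻³⁴ J·s)(3×10⁸ m/s) / (2.18 eV × 1.602×10⁻¹⁹ J/eV)
λ₀ = 568.73 nm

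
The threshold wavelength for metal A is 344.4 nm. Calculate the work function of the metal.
3.60 eV

At the threshold wavelength, photon energy equals work function:
φ = hc/λ₀

Calculating:
φ = (6.626×10⁻³⁴ J·s)(3×10⁸ m/s) / (344.4×10⁻⁹ m)
φ = 3.60 eV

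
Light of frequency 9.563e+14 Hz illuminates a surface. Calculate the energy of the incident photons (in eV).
3.9549 eV

Using E = hf:

E = hf = (6.626×10⁻³⁴ J·s)(9.563e+14 Hz)
E = 3.9549 eV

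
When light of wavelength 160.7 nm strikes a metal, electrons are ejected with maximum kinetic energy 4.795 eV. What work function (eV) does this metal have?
2.92 eV

From Einstein's photoelectric equation: KE_max = hf - φ = hc/λ - φ

Rearranging for φ:
φ = hc/λ - KE_max

Calculate photon energy:
E_photon = hc/λ = 7.7153 eV

Therefore:
φ = 7.7153 - 4.795 = 2.92 eV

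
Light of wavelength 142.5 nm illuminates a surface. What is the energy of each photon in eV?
8.7006 eV

Using E = hf = hc/λ:

E = hc/λ = (6.626×10⁻³⁴ J·s)(3×10⁸ m/s) / (142.5×10⁻⁹ m)
E = 8.7006 eV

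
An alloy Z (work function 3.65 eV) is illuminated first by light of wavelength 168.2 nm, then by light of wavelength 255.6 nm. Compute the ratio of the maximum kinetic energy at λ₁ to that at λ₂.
3.0992

Using Einstein's equation: KE_max = hc/λ - φ

For λ₁ = 168.2 nm:
E₁ = hc/λ₁ = 7.3712 eV
KE₁ = E₁ - φ = 7.3712 - 3.65 = 3.7212 eV

For λ₂ = 255.6 nm:
E₂ = hc/λ₂ = 4.8507 eV
KE₂ = E₂ - φ = 4.8507 - 3.65 = 1.2007 eV

Ratio: KE₁/KE₂ = 3.7212/1.2007 = 3.0992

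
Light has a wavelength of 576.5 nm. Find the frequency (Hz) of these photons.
5.2002e+14 Hz

Using the wave equation: c = fλ

Solving for frequency:
f = c/λ = (3×10⁸ m/s) / (576.5×10⁻⁹ m)
f = 5.2002e+14 Hz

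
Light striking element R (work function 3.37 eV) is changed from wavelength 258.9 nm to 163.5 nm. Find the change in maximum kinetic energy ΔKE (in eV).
2.7942 eV

Using Einstein's equation: KE_max = hc/λ - φ

For λ₁ = 258.9 nm:
KE₁ = hc/λ₁ - φ = 4.7889 - 3.37 = 1.4189 eV

For λ₂ = 163.5 nm:
KE₂ = hc/λ₂ - φ = 7.5831 - 3.37 = 4.2131 eV

Change in KE:
ΔKE = KE₂ - KE₁ = 4.2131 - 1.4189 = 2.7942 eV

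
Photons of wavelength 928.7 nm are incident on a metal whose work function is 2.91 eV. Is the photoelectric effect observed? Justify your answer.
No

For photoemission, the photon energy must exceed the work function.

Photon energy: E = hc/λ = 1.3350 eV
Work function: φ = 2.91 eV

Since E_photon (1.3350 eV) < φ (2.91 eV), photoemission will NOT occur.
The threshold wavelength is λ₀ = hc/φ = 426.1 nm.
Since 928.7 nm > 426.1 nm, the photons lack sufficient energy.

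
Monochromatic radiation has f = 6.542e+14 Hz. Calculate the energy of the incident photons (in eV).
2.7056 eV

Using E = hf:

E = hf = (6.626×10⁻³⁴ J·s)(6.542e+14 Hz)
E = 2.7056 eV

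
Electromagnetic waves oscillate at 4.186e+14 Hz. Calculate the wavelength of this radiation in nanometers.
716.18 nm

Using the wave equation: c = fλ

Solving for wavelength:
λ = c/f = (3×10⁸ m/s) / (4.186e+14 Hz)
λ = 716.18 nm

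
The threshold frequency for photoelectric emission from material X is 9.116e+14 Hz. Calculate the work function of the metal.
3.77 eV

At the threshold frequency, photon energy equals work function:
φ = hf₀

Calculating:
φ = (6.626×10⁻³⁴ J·s)(9.116e+14 Hz)
φ = 3.77 eV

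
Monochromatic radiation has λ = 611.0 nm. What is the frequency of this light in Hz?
4.9066e+14 Hz

Using the wave equation: c = fλ

Solving for frequency:
f = c/λ = (3×10⁸ m/s) / (611.0×10⁻⁹ m)
f = 4.9066e+14 Hz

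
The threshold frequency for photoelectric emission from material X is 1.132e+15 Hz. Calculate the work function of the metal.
4.68 eV

At the threshold frequency, photon energy equals work function:
φ = hf₀

Calculating:
φ = (6.626×10⁻³⁴ J·s)(1.132e+15 Hz)
φ = 4.68 eV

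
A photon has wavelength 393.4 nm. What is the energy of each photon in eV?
3.1516 eV

Using E = hf = hc/λ:

E = hc/λ = (6.626×10⁻³⁴ J·s)(3×10⁸ m/s) / (393.4×10⁻⁹ m)
E = 3.1516 eV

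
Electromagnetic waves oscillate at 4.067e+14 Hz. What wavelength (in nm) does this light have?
737.13 nm

Using the wave equation: c = fλ

Solving for wavelength:
λ = c/f = (3×10⁸ m/s) / (4.067e+14 Hz)
λ = 737.13 nm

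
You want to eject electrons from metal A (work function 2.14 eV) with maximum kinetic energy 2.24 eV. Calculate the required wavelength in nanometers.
283.07 nm

From Einstein's equation: KE_max = hc/λ - φ

Rearranging for λ:
hc/λ = KE_max + φ
λ = hc/(KE_max + φ)

Required photon energy:
E_photon = KE_max + φ = 2.24 + 2.14 = 4.38 eV

Required wavelength:
λ = hc/E_photon = (6.626×10⁻³⁴)(3×10⁸) / (4.38 × 1.602×10⁻¹⁹)
λ = 283.07 nm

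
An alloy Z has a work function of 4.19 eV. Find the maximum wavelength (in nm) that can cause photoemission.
295.91 nm

The threshold wavelength is when the photon energy equals the work function:
hc/λ₀ = φ

Solving for λ₀:
λ₀ = hc/φ = (6.626×10⁻³⁴ J·s)(3×10⁸ m/s) / (4.19 eV × 1.602×10⁻¹⁹ J/eV)
λ₀ = 295.91 nm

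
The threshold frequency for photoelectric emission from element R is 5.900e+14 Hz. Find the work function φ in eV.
2.44 eV

At the threshold frequency, photon energy equals work function:
φ = hf₀

Calculating:
φ = (6.626×10⁻³⁴ J·s)(5.900e+14 Hz)
φ = 2.44 eV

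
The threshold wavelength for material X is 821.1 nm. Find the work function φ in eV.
1.51 eV

At the threshold wavelength, photon energy equals work function:
φ = hc/λ₀

Calculating:
φ = (6.626×10⁻³⁴ J·s)(3×10⁸ m/s) / (821.1×10⁻⁹ m)
φ = 1.51 eV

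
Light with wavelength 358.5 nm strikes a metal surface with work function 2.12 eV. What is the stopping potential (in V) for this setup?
1.3384 V

The stopping potential V_s satisfies: eV_s = KE_max

First, find KE_max using Einstein's equation:
E_photon = hc/λ = 3.4584 eV
KE_max = E_photon - φ = 3.4584 - 2.12 = 1.3384 eV

Since eV_s = KE_max:
V_s = KE_max/e = 1.3384 V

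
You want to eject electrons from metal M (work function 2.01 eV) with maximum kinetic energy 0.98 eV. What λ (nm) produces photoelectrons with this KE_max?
414.66 nm

From Einstein's equation: KE_max = hc/λ - φ

Rearranging for λ:
hc/λ = KE_max + φ
λ = hc/(KE_max + φ)

Required photon energy:
E_photon = KE_max + φ = 0.98 + 2.01 = 2.99 eV

Required wavelength:
λ = hc/E_photon = (6.626×10⁻³⁴)(3×10⁸) / (2.99 × 1.602×10⁻¹⁹)
λ = 414.66 nm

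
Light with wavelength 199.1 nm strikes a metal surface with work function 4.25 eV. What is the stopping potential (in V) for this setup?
1.9772 V

The stopping potential V_s satisfies: eV_s = KE_max

First, find KE_max using Einstein's equation:
E_photon = hc/λ = 6.2272 eV
KE_max = E_photon - φ = 6.2272 - 4.25 = 1.9772 eV

Since eV_s = KE_max:
V_s = KE_max/e = 1.9772 V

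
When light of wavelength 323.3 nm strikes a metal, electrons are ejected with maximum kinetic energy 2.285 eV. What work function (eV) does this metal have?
1.55 eV

From Einstein's photoelectric equation: KE_max = hf - φ = hc/λ - φ

Rearranging for φ:
φ = hc/λ - KE_max

Calculate photon energy:
E_photon = hc/λ = 3.8350 eV

Therefore:
φ = 3.8350 - 2.285 = 1.55 eV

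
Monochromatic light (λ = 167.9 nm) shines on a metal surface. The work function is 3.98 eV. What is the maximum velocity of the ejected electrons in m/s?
1.0943e+06 m/s

First, find the maximum kinetic energy:
E_photon = hc/λ = 7.3844 eV
KE_max = E_photon - φ = 7.3844 - 3.98 = 3.4044 eV

Convert to Joules: KE_max = 3.4044 × 1.602×10⁻¹⁹ J = 5.4545e-19 J

Then use KE = ½mv² to find velocity:
v = √(2·KE/m) = √(2 × 5.4545e-19 J / 9.109e-31 kg)
v = 1.0943e+06 m/s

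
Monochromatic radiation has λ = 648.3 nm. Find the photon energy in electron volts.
1.9125 eV

Using E = hf = hc/λ:

E = hc/λ = (6.626×10⁻³⁴ J·s)(3×10⁸ m/s) / (648.3×10⁻⁹ m)
E = 1.9125 eV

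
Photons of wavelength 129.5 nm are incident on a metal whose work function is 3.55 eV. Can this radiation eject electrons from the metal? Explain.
Yes

For photoemission, the photon energy must exceed the work function.

Photon energy: E = hc/λ = 9.5741 eV
Work function: φ = 3.55 eV

Since E_photon (9.5741 eV) > φ (3.55 eV), photoemission WILL occur.
The threshold wavelength is λ₀ = hc/φ = 349.3 nm.
Since 129.5 nm < 349.3 nm, the light has sufficient energy.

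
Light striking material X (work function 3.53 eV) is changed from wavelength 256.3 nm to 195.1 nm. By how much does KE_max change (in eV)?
1.5174 eV

Using Einstein's equation: KE_max = hc/λ - φ

For λ₁ = 256.3 nm:
KE₁ = hc/λ₁ - φ = 4.8375 - 3.53 = 1.3075 eV

For λ₂ = 195.1 nm:
KE₂ = hc/λ₂ - φ = 6.3549 - 3.53 = 2.8249 eV

Change in KE:
ΔKE = KE₂ - KE₁ = 2.8249 - 1.3075 = 1.5174 eV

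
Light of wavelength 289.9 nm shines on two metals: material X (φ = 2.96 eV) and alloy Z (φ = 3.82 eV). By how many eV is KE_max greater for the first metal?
0.8600 eV

Using KE_max = hc/λ - φ for each metal:

Photon energy: E = hc/λ = 4.2768 eV

For material X (φ₁ = 2.96 eV):
KE₁ = E - φ₁ = 4.2768 - 2.96 = 1.3168 eV

For alloy Z (φ₂ = 3.82 eV):
KE₂ = E - φ₂ = 4.2768 - 3.82 = 0.4568 eV

Difference:
ΔKE = KE₁ - KE₂ = 1.3168 - 0.4568 = 0.8600 eV

Note: The difference equals the difference in work functions: 3.82 - 2.96 = 0.86 eV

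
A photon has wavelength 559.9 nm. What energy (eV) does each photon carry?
2.2144 eV

Using E = hf = hc/λ:

E = hc/λ = (6.626×10⁻³⁴ J·s)(3×10⁸ m/s) / (559.9×10⁻⁹ m)
E = 2.2144 eV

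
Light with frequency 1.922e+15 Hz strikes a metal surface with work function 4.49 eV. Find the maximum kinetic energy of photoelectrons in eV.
3.4588 eV

Using Einstein's photoelectric equation: KE_max = hf - φ

First, calculate the photon energy:
E_photon = hf = (6.626×10⁻³⁴ J·s)(1.922e+15 Hz)
E_photon = 7.9488 eV

Then, the maximum kinetic energy:
KE_max = E_photon - φ = 7.9488 eV - 4.49 eV = 3.4588 eV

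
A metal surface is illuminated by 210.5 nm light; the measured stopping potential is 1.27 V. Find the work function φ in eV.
4.62 eV

The stopping potential gives the maximum kinetic energy: KE_max = eV_s = 1.27 eV

From Einstein's photoelectric equation: KE_max = hc/λ - φ
Rearranging: φ = hc/λ - KE_max

Calculate photon energy:
E_photon = hc/λ = (6.626×10⁻³⁴ J·s)(3×10⁸ m/s) / (210.5×10⁻⁹ m) = 5.8900 eV

Therefore:
φ = 5.8900 - 1.27 = 4.62 eV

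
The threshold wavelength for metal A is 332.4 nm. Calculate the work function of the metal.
3.73 eV

At the threshold wavelength, photon energy equals work function:
φ = hc/λ₀

Calculating:
φ = (6.626×10⁻³⁴ J·s)(3×10⁸ m/s) / (332.4×10⁻⁹ m)
φ = 3.73 eV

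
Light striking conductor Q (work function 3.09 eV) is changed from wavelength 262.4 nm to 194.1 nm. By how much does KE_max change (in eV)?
1.6626 eV

Using Einstein's equation: KE_max = hc/λ - φ

For λ₁ = 262.4 nm:
KE₁ = hc/λ₁ - φ = 4.7250 - 3.09 = 1.6350 eV

For λ₂ = 194.1 nm:
KE₂ = hc/λ₂ - φ = 6.3876 - 3.09 = 3.2976 eV

Change in KE:
ΔKE = KE₂ - KE₁ = 3.2976 - 1.6350 = 1.6626 eV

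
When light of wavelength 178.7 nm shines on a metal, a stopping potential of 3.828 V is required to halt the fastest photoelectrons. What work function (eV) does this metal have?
3.11 eV

The stopping potential gives the maximum kinetic energy: KE_max = eV_s = 3.828 eV

From Einstein's photoelectric equation: KE_max = hc/λ - φ
Rearranging: φ = hc/λ - KE_max

Calculate photon energy:
E_photon = hc/λ = (6.626×10⁻³⁴ J·s)(3×10⁸ m/s) / (178.7×10⁻⁹ m) = 6.9381 eV

Therefore:
φ = 6.9381 - 3.828 = 3.11 eV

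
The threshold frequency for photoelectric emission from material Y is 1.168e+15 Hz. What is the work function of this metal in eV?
4.83 eV

At the threshold frequency, photon energy equals work function:
φ = hf₀

Calculating:
φ = (6.626×10⁻³⁴ J·s)(1.168e+15 Hz)
φ = 4.83 eV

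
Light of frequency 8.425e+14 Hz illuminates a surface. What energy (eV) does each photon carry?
3.4843 eV

Using E = hf:

E = hf = (6.626×10⁻³⁴ J·s)(8.425e+14 Hz)
E = 3.4843 eV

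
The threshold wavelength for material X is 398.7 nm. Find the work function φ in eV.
3.11 eV

At the threshold wavelength, photon energy equals work function:
φ = hc/λ₀

Calculating:
φ = (6.626×10⁻³⁴ J·s)(3×10⁸ m/s) / (398.7×10⁻⁹ m)
φ = 3.11 eV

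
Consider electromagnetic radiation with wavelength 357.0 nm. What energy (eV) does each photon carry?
3.4729 eV

Using E = hf = hc/λ:

E = hc/λ = (6.626×10⁻³⁴ J·s)(3×10⁸ m/s) / (357.0×10⁻⁹ m)
E = 3.4729 eV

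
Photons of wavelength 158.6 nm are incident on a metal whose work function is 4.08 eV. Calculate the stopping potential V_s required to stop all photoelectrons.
3.7374 V

The stopping potential V_s satisfies: eV_s = KE_max

First, find KE_max using Einstein's equation:
E_photon = hc/λ = 7.8174 eV
KE_max = E_photon - φ = 7.8174 - 4.08 = 3.7374 eV

Since eV_s = KE_max:
V_s = KE_max/e = 3.7374 V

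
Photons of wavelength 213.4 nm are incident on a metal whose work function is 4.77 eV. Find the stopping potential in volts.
1.0399 V

The stopping potential V_s satisfies: eV_s = KE_max

First, find KE_max using Einstein's equation:
E_photon = hc/λ = 5.8099 eV
KE_max = E_photon - φ = 5.8099 - 4.77 = 1.0399 eV

Since eV_s = KE_max:
V_s = KE_max/e = 1.0399 V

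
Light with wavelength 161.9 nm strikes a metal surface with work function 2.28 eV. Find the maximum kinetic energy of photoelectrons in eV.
5.3781 eV

Using Einstein's photoelectric equation: KE_max = hf - φ = hc/λ - φ

First, calculate the photon energy:
E_photon = hc/λ = (6.626×10⁻³⁴ J·s)(3×10⁸ m/s) / (161.9×10⁻⁹ m)
E_photon = 7.6581 eV

Then, the maximum kinetic energy:
KE_max = E_photon - φ = 7.6581 eV - 2.28 eV = 5.3781 eV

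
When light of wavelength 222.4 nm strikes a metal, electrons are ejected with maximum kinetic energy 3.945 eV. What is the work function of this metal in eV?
1.63 eV

From Einstein's photoelectric equation: KE_max = hf - φ = hc/λ - φ

Rearranging for φ:
φ = hc/λ - KE_max

Calculate photon energy:
E_photon = hc/λ = 5.5748 eV

Therefore:
φ = 5.5748 - 3.945 = 1.63 eV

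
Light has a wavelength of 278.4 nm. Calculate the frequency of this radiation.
1.0768e+15 Hz

Using the wave equation: c = fλ

Solving for frequency:
f = c/λ = (3×10⁸ m/s) / (278.4×10⁻⁹ m)
f = 1.0768e+15 Hz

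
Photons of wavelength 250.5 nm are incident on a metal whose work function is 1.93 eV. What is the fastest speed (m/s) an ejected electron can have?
1.0306e+06 m/s

First, find the maximum kinetic energy:
E_photon = hc/λ = 4.9495 eV
KE_max = E_photon - φ = 4.9495 - 1.93 = 3.0195 eV

Convert to Joules: KE_max = 3.0195 × 1.602×10⁻¹⁹ J = 4.8377e-19 J

Then use KE = ½mv² to find velocity:
v = √(2·KE/m) = √(2 × 4.8377e-19 J / 9.109e-31 kg)
v = 1.0306e+06 m/s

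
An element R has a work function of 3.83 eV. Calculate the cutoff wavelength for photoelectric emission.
323.72 nm

The threshold wavelength is when the photon energy equals the work function:
hc/λ₀ = φ

Solving for λ₀:
λ₀ = hc/φ = (6.626×10⁻³⁴ J·s)(3×10⁸ m/s) / (3.83 eV × 1.602×10⁻¹⁹ J/eV)
λ₀ = 323.72 nm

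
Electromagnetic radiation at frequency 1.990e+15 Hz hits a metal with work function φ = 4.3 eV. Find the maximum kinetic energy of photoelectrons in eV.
3.9300 eV

Using Einstein's photoelectric equation: KE_max = hf - φ

First, calculate the photon energy:
E_photon = hf = (6.626×10⁻³⁴ J·s)(1.990e+15 Hz)
E_photon = 8.2300 eV

Then, the maximum kinetic energy:
KE_max = E_photon - φ = 8.2300 eV - 4.3 eV = 3.9300 eV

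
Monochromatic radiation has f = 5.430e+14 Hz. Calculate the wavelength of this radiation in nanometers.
552.10 nm

Using the wave equation: c = fλ

Solving for wavelength:
λ = c/f = (3×10⁸ m/s) / (5.430e+14 Hz)
λ = 552.10 nm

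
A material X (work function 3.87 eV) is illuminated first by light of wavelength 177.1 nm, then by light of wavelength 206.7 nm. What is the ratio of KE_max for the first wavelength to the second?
1.4711

Using Einstein's equation: KE_max = hc/λ - φ

For λ₁ = 177.1 nm:
E₁ = hc/λ₁ = 7.0008 eV
KE₁ = E₁ - φ = 7.0008 - 3.87 = 3.1308 eV

For λ₂ = 206.7 nm:
E₂ = hc/λ₂ = 5.9983 eV
KE₂ = E₂ - φ = 5.9983 - 3.87 = 2.1283 eV

Ratio: KE₁/KE₂ = 3.1308/2.1283 = 1.4711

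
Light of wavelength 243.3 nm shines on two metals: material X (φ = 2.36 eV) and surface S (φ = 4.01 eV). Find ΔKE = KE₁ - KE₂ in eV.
1.6500 eV

Using KE_max = hc/λ - φ for each metal:

Photon energy: E = hc/λ = 5.0959 eV

For material X (φ₁ = 2.36 eV):
KE₁ = E - φ₁ = 5.0959 - 2.36 = 2.7359 eV

For surface S (φ₂ = 4.01 eV):
KE₂ = E - φ₂ = 5.0959 - 4.01 = 1.0859 eV

Difference:
ΔKE = KE₁ - KE₂ = 2.7359 - 1.0859 = 1.6500 eV

Note: The difference equals the difference in work functions: 4.01 - 2.36 = 1.65 eV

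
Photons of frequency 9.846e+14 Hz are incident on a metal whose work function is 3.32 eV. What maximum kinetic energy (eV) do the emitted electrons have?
0.7520 eV

Using Einstein's photoelectric equation: KE_max = hf - φ

First, calculate the photon energy:
E_photon = hf = (6.626×10⁻³⁴ J·s)(9.846e+14 Hz)
E_photon = 4.0720 eV

Then, the maximum kinetic energy:
KE_max = E_photon - φ = 4.0720 eV - 3.32 eV = 0.7520 eV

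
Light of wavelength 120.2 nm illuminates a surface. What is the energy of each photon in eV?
10.3148 eV

Using E = hf = hc/λ:

E = hc/λ = (6.626×10⁻³⁴ J·s)(3×10⁸ m/s) / (120.2×10⁻⁹ m)
E = 10.3148 eV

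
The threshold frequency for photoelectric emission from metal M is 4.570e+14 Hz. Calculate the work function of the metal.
1.89 eV

At the threshold frequency, photon energy equals work function:
φ = hf₀

Calculating:
φ = (6.626×10⁻³⁴ J·s)(4.570e+14 Hz)
φ = 1.89 eV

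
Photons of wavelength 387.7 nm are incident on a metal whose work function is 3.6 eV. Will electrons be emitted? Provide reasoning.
No

For photoemission, the photon energy must exceed the work function.

Photon energy: E = hc/λ = 3.1979 eV
Work function: φ = 3.6 eV

Since E_photon (3.1979 eV) < φ (3.6 eV), photoemission will NOT occur.
The threshold wavelength is λ₀ = hc/φ = 344.4 nm.
Since 387.7 nm > 344.4 nm, the photons lack sufficient energy.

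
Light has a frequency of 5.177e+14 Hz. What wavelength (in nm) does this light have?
579.09 nm

Using the wave equation: c = fλ

Solving for wavelength:
λ = c/f = (3×10⁸ m/s) / (5.177e+14 Hz)
λ = 579.09 nm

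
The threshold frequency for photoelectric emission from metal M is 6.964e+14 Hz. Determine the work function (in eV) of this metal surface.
2.88 eV

At the threshold frequency, photon energy equals work function:
φ = hf₀

Calculating:
φ = (6.626×10⁻³⁴ J·s)(6.964e+14 Hz)
φ = 2.88 eV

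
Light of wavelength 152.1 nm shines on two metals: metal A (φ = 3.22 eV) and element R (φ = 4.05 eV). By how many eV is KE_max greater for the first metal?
0.8300 eV

Using KE_max = hc/λ - φ for each metal:

Photon energy: E = hc/λ = 8.1515 eV

For metal A (φ₁ = 3.22 eV):
KE₁ = E - φ₁ = 8.1515 - 3.22 = 4.9315 eV

For element R (φ₂ = 4.05 eV):
KE₂ = E - φ₂ = 8.1515 - 4.05 = 4.1015 eV

Difference:
ΔKE = KE₁ - KE₂ = 4.9315 - 4.1015 = 0.8300 eV

Note: The difference equals the difference in work functions: 4.05 - 3.22 = 0.83 eV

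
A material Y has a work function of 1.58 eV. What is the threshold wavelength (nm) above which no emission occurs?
784.71 nm

The threshold wavelength is when the photon energy equals the work function:
hc/λ₀ = φ

Solving for λ₀:
λ₀ = hc/φ = (6.626×10⁻³⁴ J·s)(3×10⁸ m/s) / (1.58 eV × 1.602×10⁻¹⁹ J/eV)
λ₀ = 784.71 nm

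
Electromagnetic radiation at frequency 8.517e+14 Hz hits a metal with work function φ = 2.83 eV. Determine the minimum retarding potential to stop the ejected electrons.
0.6923 V

The stopping potential V_s satisfies: eV_s = KE_max

First, find KE_max using Einstein's equation:
E_photon = hf = (6.626×10⁻³⁴ J·s)(8.517e+14 Hz) = 3.5223 eV
KE_max = E_photon - φ = 3.5223 - 2.83 = 0.6923 eV

Since eV_s = KE_max:
V_s = KE_max/e = 0.6923 V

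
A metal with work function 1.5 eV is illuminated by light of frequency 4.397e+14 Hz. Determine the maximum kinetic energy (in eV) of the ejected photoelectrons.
0.3185 eV

Using Einstein's photoelectric equation: KE_max = hf - φ

First, calculate the photon energy:
E_photon = hf = (6.626×10⁻³⁴ J·s)(4.397e+14 Hz)
E_photon = 1.8185 eV

Then, the maximum kinetic energy:
KE_max = E_photon - φ = 1.8185 eV - 1.5 eV = 0.3185 eV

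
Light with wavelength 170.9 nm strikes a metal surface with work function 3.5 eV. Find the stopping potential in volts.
3.7548 V

The stopping potential V_s satisfies: eV_s = KE_max

First, find KE_max using Einstein's equation:
E_photon = hc/λ = 7.2548 eV
KE_max = E_photon - φ = 7.2548 - 3.5 = 3.7548 eV

Since eV_s = KE_max:
V_s = KE_max/e = 3.7548 V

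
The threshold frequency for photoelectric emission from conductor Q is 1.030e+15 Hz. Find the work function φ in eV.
4.26 eV

At the threshold frequency, photon energy equals work function:
φ = hf₀

Calculating:
φ = (6.626×10⁻³⁴ J·s)(1.030e+15 Hz)
φ = 4.26 eV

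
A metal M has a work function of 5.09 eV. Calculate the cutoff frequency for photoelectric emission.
1.2308e+15 Hz

The threshold frequency is when the photon energy equals the work function:
hf₀ = φ

Solving for f₀:
f₀ = φ/h = (5.09 eV × 1.602×10⁻¹⁹ J/eV) / (6.626×10⁻³⁴ J·s)
f₀ = 1.2308e+15 Hz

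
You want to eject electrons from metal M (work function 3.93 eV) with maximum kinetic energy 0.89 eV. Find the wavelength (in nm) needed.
257.23 nm

From Einstein's equation: KE_max = hc/λ - φ

Rearranging for λ:
hc/λ = KE_max + φ
λ = hc/(KE_max + φ)

Required photon energy:
E_photon = KE_max + φ = 0.89 + 3.93 = 4.82 eV

Required wavelength:
λ = hc/E_photon = (6.626×10⁻³⁴)(3×10⁸) / (4.82 × 1.602×10⁻¹⁹)
λ = 257.23 nm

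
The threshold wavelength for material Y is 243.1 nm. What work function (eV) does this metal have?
5.10 eV

At the threshold wavelength, photon energy equals work function:
φ = hc/λ₀

Calculating:
φ = (6.626×10⁻³⁴ J·s)(3×10⁸ m/s) / (243.1×10⁻⁹ m)
φ = 5.10 eV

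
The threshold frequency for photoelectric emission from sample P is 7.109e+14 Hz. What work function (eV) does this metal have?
2.94 eV

At the threshold frequency, photon energy equals work function:
φ = hf₀

Calculating:
φ = (6.626×10⁻³⁴ J·s)(7.109e+14 Hz)
φ = 2.94 eV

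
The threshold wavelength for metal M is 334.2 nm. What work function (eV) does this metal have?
3.71 eV

At the threshold wavelength, photon energy equals work function:
φ = hc/λ₀

Calculating:
φ = (6.626×10⁻³⁴ J·s)(3×10⁸ m/s) / (334.2×10⁻⁹ m)
φ = 3.71 eV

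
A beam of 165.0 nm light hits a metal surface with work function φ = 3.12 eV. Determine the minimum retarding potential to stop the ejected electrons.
4.3942 V

The stopping potential V_s satisfies: eV_s = KE_max

First, find KE_max using Einstein's equation:
E_photon = hc/λ = 7.5142 eV
KE_max = E_photon - φ = 7.5142 - 3.12 = 4.3942 eV

Since eV_s = KE_max:
V_s = KE_max/e = 4.3942 V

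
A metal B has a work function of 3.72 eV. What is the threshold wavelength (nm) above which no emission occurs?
333.29 nm

The threshold wavelength is when the photon energy equals the work function:
hc/λ₀ = φ

Solving for λ₀:
λ₀ = hc/φ = (6.626×10⁻³⁴ J·s)(3×10⁸ m/s) / (3.72 eV × 1.602×10⁻¹⁹ J/eV)
λ₀ = 333.29 nm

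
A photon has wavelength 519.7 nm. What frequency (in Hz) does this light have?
5.7686e+14 Hz

Using the wave equation: c = fλ

Solving for frequency:
f = c/λ = (3×10⁸ m/s) / (519.7×10⁻⁹ m)
f = 5.7686e+14 Hz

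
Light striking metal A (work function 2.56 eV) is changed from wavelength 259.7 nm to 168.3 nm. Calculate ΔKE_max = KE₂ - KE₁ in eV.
2.5927 eV

Using Einstein's equation: KE_max = hc/λ - φ

For λ₁ = 259.7 nm:
KE₁ = hc/λ₁ - φ = 4.7741 - 2.56 = 2.2141 eV

For λ₂ = 168.3 nm:
KE₂ = hc/λ₂ - φ = 7.3669 - 2.56 = 4.8069 eV

Change in KE:
ΔKE = KE₂ - KE₁ = 4.8069 - 2.2141 = 2.5927 eV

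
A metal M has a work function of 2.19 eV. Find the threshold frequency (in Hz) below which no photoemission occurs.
5.2954e+14 Hz

The threshold frequency is when the photon energy equals the work function:
hf₀ = φ

Solving for f₀:
f₀ = φ/h = (2.19 eV × 1.602×10⁻¹⁹ J/eV) / (6.626×10⁻³⁴ J·s)
f₀ = 5.2954e+14 Hz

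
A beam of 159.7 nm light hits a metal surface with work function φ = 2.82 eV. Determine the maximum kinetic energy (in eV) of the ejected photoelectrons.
4.9436 eV

Using Einstein's photoelectric equation: KE_max = hf - φ = hc/λ - φ

First, calculate the photon energy:
E_photon = hc/λ = (6.626×10⁻³⁴ J·s)(3×10⁸ m/s) / (159.7×10⁻⁹ m)
E_photon = 7.7636 eV

Then, the maximum kinetic energy:
KE_max = E_photon - φ = 7.7636 eV - 2.82 eV = 4.9436 eV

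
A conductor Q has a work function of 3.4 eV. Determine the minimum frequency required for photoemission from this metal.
8.2212e+14 Hz

The threshold frequency is when the photon energy equals the work function:
hf₀ = φ

Solving for f₀:
f₀ = φ/h = (3.4 eV × 1.602×10⁻¹⁹ J/eV) / (6.626×10⁻³⁴ J·s)
f₀ = 8.2212e+14 Hz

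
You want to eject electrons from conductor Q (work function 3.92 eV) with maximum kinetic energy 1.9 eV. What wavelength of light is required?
213.03 nm

From Einstein's equation: KE_max = hc/λ - φ

Rearranging for λ:
hc/λ = KE_max + φ
λ = hc/(KE_max + φ)

Required photon energy:
E_photon = KE_max + φ = 1.9 + 3.92 = 5.82 eV

Required wavelength:
λ = hc/E_photon = (6.626×10⁻³⁴)(3×10⁸) / (5.82 × 1.602×10⁻¹⁹)
λ = 213.03 nm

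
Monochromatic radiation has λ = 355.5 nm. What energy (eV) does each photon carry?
3.4876 eV

Using E = hf = hc/λ:

E = hc/λ = (6.626×10⁻³⁴ J·s)(3×10⁸ m/s) / (355.5×10⁻⁹ m)
E = 3.4876 eV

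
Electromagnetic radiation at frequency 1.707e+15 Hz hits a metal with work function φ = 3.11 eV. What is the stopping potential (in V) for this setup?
3.9496 V

The stopping potential V_s satisfies: eV_s = KE_max

First, find KE_max using Einstein's equation:
E_photon = hf = (6.626×10⁻³⁴ J·s)(1.707e+15 Hz) = 7.0596 eV
KE_max = E_photon - φ = 7.0596 - 3.11 = 3.9496 eV

Since eV_s = KE_max:
V_s = KE_max/e = 3.9496 V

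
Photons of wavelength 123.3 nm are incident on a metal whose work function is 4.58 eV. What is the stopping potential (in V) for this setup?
5.4755 V

The stopping potential V_s satisfies: eV_s = KE_max

First, find KE_max using Einstein's equation:
E_photon = hc/λ = 10.0555 eV
KE_max = E_photon - φ = 10.0555 - 4.58 = 5.4755 eV

Since eV_s = KE_max:
V_s = KE_max/e = 5.4755 V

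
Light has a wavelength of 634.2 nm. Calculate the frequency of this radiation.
4.7271e+14 Hz

Using the wave equation: c = fλ

Solving for frequency:
f = c/λ = (3×10⁸ m/s) / (634.2×10⁻⁹ m)
f = 4.7271e+14 Hz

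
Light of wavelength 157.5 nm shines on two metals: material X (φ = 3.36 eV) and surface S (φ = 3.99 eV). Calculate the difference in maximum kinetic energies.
0.6300 eV

Using KE_max = hc/λ - φ for each metal:

Photon energy: E = hc/λ = 7.8720 eV

For material X (φ₁ = 3.36 eV):
KE₁ = E - φ₁ = 7.8720 - 3.36 = 4.5120 eV

For surface S (φ₂ = 3.99 eV):
KE₂ = E - φ₂ = 7.8720 - 3.99 = 3.8820 eV

Difference:
ΔKE = KE₁ - KE₂ = 4.5120 - 3.8820 = 0.6300 eV

Note: The difference equals the difference in work functions: 3.99 - 3.36 = 0.63 eV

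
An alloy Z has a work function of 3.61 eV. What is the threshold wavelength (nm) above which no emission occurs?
343.45 nm

The threshold wavelength is when the photon energy equals the work function:
hc/λ₀ = φ

Solving for λ₀:
λ₀ = hc/φ = (6.626×10⁻³⁴ J·s)(3×10⁸ m/s) / (3.61 eV × 1.602×10⁻¹⁹ J/eV)
λ₀ = 343.45 nm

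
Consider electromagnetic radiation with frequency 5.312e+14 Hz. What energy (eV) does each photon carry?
2.1969 eV

Using E = hf:

E = hf = (6.626×10⁻³⁴ J·s)(5.312e+14 Hz)
E = 2.1969 eV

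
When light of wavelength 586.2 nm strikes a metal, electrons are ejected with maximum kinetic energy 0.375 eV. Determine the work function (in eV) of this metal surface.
1.74 eV

From Einstein's photoelectric equation: KE_max = hf - φ = hc/λ - φ

Rearranging for φ:
φ = hc/λ - KE_max

Calculate photon energy:
E_photon = hc/λ = 2.1150 eV

Therefore:
φ = 2.1150 - 0.375 = 1.74 eV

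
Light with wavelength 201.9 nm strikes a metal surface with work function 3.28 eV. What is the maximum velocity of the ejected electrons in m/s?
1.0032e+06 m/s

First, find the maximum kinetic energy:
E_photon = hc/λ = 6.1409 eV
KE_max = E_photon - φ = 6.1409 - 3.28 = 2.8609 eV

Convert to Joules: KE_max = 2.8609 × 1.602×10⁻¹⁹ J = 4.5836e-19 J

Then use KE = ½mv² to find velocity:
v = √(2·KE/m) = √(2 × 4.5836e-19 J / 9.109e-31 kg)
v = 1.0032e+06 m/s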